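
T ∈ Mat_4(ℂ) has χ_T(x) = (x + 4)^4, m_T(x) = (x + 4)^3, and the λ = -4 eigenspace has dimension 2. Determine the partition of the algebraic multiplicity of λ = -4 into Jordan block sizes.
Block sizes for λ = -4: [3, 1]

Step 1 — from the characteristic polynomial, algebraic multiplicity of λ = -4 is 4. From dim ker(T − (-4)·I) = 2, there are exactly 2 Jordan blocks for λ = -4.
Step 2 — from the minimal polynomial, the factor (x + 4)^3 tells us the largest block for λ = -4 has size 3.
Step 3 — with total size 4, 2 blocks, and largest block 3, the block sizes (in nonincreasing order) are [3, 1].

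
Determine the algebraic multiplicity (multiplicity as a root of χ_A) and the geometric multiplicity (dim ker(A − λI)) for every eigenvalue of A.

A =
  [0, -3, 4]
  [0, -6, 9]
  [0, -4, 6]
λ = 0: alg = 3, geom = 1

Step 1 — factor the characteristic polynomial to read off the algebraic multiplicities:
  χ_A(x) = x^3

Step 2 — compute geometric multiplicities via the rank-nullity identity g(λ) = n − rank(A − λI):
  rank(A − (0)·I) = 2, so dim ker(A − (0)·I) = n − 2 = 1

Summary:
  λ = 0: algebraic multiplicity = 3, geometric multiplicity = 1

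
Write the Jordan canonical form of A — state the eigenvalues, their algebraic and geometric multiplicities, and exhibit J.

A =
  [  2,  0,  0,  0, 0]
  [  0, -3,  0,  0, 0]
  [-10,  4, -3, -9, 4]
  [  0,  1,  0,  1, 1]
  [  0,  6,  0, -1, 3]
J_1(-3) ⊕ J_1(-3) ⊕ J_2(2) ⊕ J_1(2)

The characteristic polynomial is
  det(x·I − A) = x^5 - 15*x^3 + 10*x^2 + 60*x - 72 = (x - 2)^3*(x + 3)^2

Eigenvalues and multiplicities (the geometric multiplicity of λ is n − rank(A − λI), which equals the number of Jordan blocks for λ):
  λ = -3: algebraic multiplicity = 2, geometric multiplicity = 2
  λ = 2: algebraic multiplicity = 3, geometric multiplicity = 2

Determining the block sizes for each eigenvalue:
  λ = -3: gm = am = 2, so every block has size 1 → block sizes [1, 1]
  λ = 2: 2 blocks summing to 3 forces exactly one block of size 2 and the rest size 1 → block sizes [2, 1]

Assembling the blocks gives a Jordan form
J =
  [-3,  0, 0, 0, 0]
  [ 0, -3, 0, 0, 0]
  [ 0,  0, 2, 1, 0]
  [ 0,  0, 0, 2, 0]
  [ 0,  0, 0, 0, 2]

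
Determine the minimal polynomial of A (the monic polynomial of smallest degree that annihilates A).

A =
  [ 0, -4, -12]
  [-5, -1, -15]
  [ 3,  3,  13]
x^2 - 8*x + 16

The characteristic polynomial is χ_A(x) = (x - 4)^3, so the eigenvalues are known. The minimal polynomial is
  m_A(x) = Π_λ (x − λ)^{k_λ}
where k_λ is the size of the *largest* Jordan block for λ (equivalently, the smallest k with (A − λI)^k v = 0 for every generalised eigenvector v of λ).

  λ = 4: largest Jordan block has size 2, contributing (x − 4)^2

So m_A(x) = (x - 4)^2 = x^2 - 8*x + 16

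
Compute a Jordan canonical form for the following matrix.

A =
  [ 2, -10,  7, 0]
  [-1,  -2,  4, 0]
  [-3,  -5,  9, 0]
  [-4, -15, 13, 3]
J_3(3) ⊕ J_1(3)

The characteristic polynomial is
  det(x·I − A) = x^4 - 12*x^3 + 54*x^2 - 108*x + 81 = (x - 3)^4

Eigenvalues and multiplicities (the geometric multiplicity of λ is n − rank(A − λI), which equals the number of Jordan blocks for λ):
  λ = 3: algebraic multiplicity = 4, geometric multiplicity = 2

Determining the block sizes for each eigenvalue:
  λ = 3: with am = 4 and gm = 2, the partition is not yet determined (e.g. several partitions of 4 into 2 parts exist). Let N = A − (3)·I. Computing rank(N^1) = 2, rank(N^2) = 1, rank(N^3) = 0; the number of blocks of size ≥ j is rank(N^{j−1}) − rank(N^j), giving [2, 1, 1]. So we have 1 block(s) of size 3, 1 block(s) of size 1 → block sizes [3, 1]

Assembling the blocks gives a Jordan form
J =
  [3, 1, 0, 0]
  [0, 3, 1, 0]
  [0, 0, 3, 0]
  [0, 0, 0, 3]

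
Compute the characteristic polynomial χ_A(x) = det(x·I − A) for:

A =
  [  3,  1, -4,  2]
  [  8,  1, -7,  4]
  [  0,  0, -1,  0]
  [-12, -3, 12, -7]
x^4 + 4*x^3 + 6*x^2 + 4*x + 1

Expanding det(x·I − A) (e.g. by cofactor expansion or by noting that A is similar to its Jordan form J, which has the same characteristic polynomial as A) gives
  χ_A(x) = x^4 + 4*x^3 + 6*x^2 + 4*x + 1
which factors as (x + 1)^4. The eigenvalues (with algebraic multiplicities) are λ = -1 with multiplicity 4.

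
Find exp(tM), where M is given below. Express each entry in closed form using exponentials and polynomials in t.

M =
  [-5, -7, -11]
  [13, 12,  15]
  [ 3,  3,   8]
e^{tM} =
  [-12*t^2*exp(5*t) - 10*t*exp(5*t) + exp(5*t), -6*t^2*exp(5*t) - 7*t*exp(5*t), -14*t^2*exp(5*t) - 11*t*exp(5*t)]
  [3*t^2*exp(5*t) + 13*t*exp(5*t), 3*t^2*exp(5*t)/2 + 7*t*exp(5*t) + exp(5*t), 7*t^2*exp(5*t)/2 + 15*t*exp(5*t)]
  [9*t^2*exp(5*t) + 3*t*exp(5*t), 9*t^2*exp(5*t)/2 + 3*t*exp(5*t), 21*t^2*exp(5*t)/2 + 3*t*exp(5*t) + exp(5*t)]

Strategy: write M = P · J · P⁻¹ where J is a Jordan canonical form, so e^{tM} = P · e^{tJ} · P⁻¹, and e^{tJ} can be computed block-by-block.

M has Jordan form
J =
  [5, 1, 0]
  [0, 5, 1]
  [0, 0, 5]
(up to reordering of blocks).

Per-block formulas:
  For a 3×3 Jordan block J_3(5): exp(t · J_3(5)) = e^(5t)·(I + t·N + (t^2/2)·N^2), where N is the 3×3 nilpotent shift.

After assembling e^{tJ} and conjugating by P, we get:

e^{tM} =
  [-12*t^2*exp(5*t) - 10*t*exp(5*t) + exp(5*t), -6*t^2*exp(5*t) - 7*t*exp(5*t), -14*t^2*exp(5*t) - 11*t*exp(5*t)]
  [3*t^2*exp(5*t) + 13*t*exp(5*t), 3*t^2*exp(5*t)/2 + 7*t*exp(5*t) + exp(5*t), 7*t^2*exp(5*t)/2 + 15*t*exp(5*t)]
  [9*t^2*exp(5*t) + 3*t*exp(5*t), 9*t^2*exp(5*t)/2 + 3*t*exp(5*t), 21*t^2*exp(5*t)/2 + 3*t*exp(5*t) + exp(5*t)]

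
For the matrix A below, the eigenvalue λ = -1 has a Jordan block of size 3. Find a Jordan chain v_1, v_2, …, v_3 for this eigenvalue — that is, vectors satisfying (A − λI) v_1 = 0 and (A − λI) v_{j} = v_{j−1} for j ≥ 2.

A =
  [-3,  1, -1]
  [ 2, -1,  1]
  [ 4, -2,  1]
A Jordan chain for λ = -1 of length 3:
v_1 = (2, 0, -4)ᵀ
v_2 = (-2, 2, 4)ᵀ
v_3 = (1, 0, 0)ᵀ

Let N = A − (-1)·I. We want v_3 with N^3 v_3 = 0 but N^2 v_3 ≠ 0; then v_{j-1} := N · v_j for j = 3, …, 2.

Pick v_3 = (1, 0, 0)ᵀ.
Then v_2 = N · v_3 = (-2, 2, 4)ᵀ.
Then v_1 = N · v_2 = (2, 0, -4)ᵀ.

Sanity check: (A − (-1)·I) v_1 = (0, 0, 0)ᵀ = 0. ✓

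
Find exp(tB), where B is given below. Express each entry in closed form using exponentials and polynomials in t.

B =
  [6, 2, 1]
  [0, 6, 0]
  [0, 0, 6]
e^{tB} =
  [exp(6*t), 2*t*exp(6*t), t*exp(6*t)]
  [0, exp(6*t), 0]
  [0, 0, exp(6*t)]

Strategy: write B = P · J · P⁻¹ where J is a Jordan canonical form, so e^{tB} = P · e^{tJ} · P⁻¹, and e^{tJ} can be computed block-by-block.

B has Jordan form
J =
  [6, 1, 0]
  [0, 6, 0]
  [0, 0, 6]
(up to reordering of blocks).

Per-block formulas:
  For a 1×1 block at λ = 6: exp(t · [6]) = [e^(6t)].
  For a 2×2 Jordan block J_2(6): exp(t · J_2(6)) = e^(6t)·(I + t·N), where N is the 2×2 nilpotent shift.

After assembling e^{tJ} and conjugating by P, we get:

e^{tB} =
  [exp(6*t), 2*t*exp(6*t), t*exp(6*t)]
  [0, exp(6*t), 0]
  [0, 0, exp(6*t)]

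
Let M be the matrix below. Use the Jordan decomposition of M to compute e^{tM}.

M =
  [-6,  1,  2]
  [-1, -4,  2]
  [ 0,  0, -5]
e^{tM} =
  [-t*exp(-5*t) + exp(-5*t), t*exp(-5*t), 2*t*exp(-5*t)]
  [-t*exp(-5*t), t*exp(-5*t) + exp(-5*t), 2*t*exp(-5*t)]
  [0, 0, exp(-5*t)]

Strategy: write M = P · J · P⁻¹ where J is a Jordan canonical form, so e^{tM} = P · e^{tJ} · P⁻¹, and e^{tJ} can be computed block-by-block.

M has Jordan form
J =
  [-5,  1,  0]
  [ 0, -5,  0]
  [ 0,  0, -5]
(up to reordering of blocks).

Per-block formulas:
  For a 1×1 block at λ = -5: exp(t · [-5]) = [e^(-5t)].
  For a 2×2 Jordan block J_2(-5): exp(t · J_2(-5)) = e^(-5t)·(I + t·N), where N is the 2×2 nilpotent shift.

After assembling e^{tJ} and conjugating by P, we get:

e^{tM} =
  [-t*exp(-5*t) + exp(-5*t), t*exp(-5*t), 2*t*exp(-5*t)]
  [-t*exp(-5*t), t*exp(-5*t) + exp(-5*t), 2*t*exp(-5*t)]
  [0, 0, exp(-5*t)]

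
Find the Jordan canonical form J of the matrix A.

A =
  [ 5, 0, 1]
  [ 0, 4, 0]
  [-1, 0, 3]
J_2(4) ⊕ J_1(4)

The characteristic polynomial is
  det(x·I − A) = x^3 - 12*x^2 + 48*x - 64 = (x - 4)^3

Eigenvalues and multiplicities (the geometric multiplicity of λ is n − rank(A − λI), which equals the number of Jordan blocks for λ):
  λ = 4: algebraic multiplicity = 3, geometric multiplicity = 2

Determining the block sizes for each eigenvalue:
  λ = 4: 2 blocks summing to 3 forces exactly one block of size 2 and the rest size 1 → block sizes [2, 1]

Assembling the blocks gives a Jordan form
J =
  [4, 1, 0]
  [0, 4, 0]
  [0, 0, 4]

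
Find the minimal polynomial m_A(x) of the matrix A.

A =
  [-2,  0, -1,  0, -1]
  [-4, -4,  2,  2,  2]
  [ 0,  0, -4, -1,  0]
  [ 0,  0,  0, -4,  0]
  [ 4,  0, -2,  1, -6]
x^2 + 8*x + 16

The characteristic polynomial is χ_A(x) = (x + 4)^5, so the eigenvalues are known. The minimal polynomial is
  m_A(x) = Π_λ (x − λ)^{k_λ}
where k_λ is the size of the *largest* Jordan block for λ (equivalently, the smallest k with (A − λI)^k v = 0 for every generalised eigenvector v of λ).

  λ = -4: largest Jordan block has size 2, contributing (x + 4)^2

So m_A(x) = (x + 4)^2 = x^2 + 8*x + 16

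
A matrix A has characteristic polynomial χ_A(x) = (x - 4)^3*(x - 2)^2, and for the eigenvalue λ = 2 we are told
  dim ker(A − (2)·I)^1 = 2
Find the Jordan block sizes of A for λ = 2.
Block sizes for λ = 2: [1, 1]

From the dimensions of kernels of powers, the number of Jordan blocks of size at least j is d_j − d_{j−1} where d_j = dim ker(N^j) (with d_0 = 0). Computing the differences gives [2].
The number of blocks of size exactly k is (#blocks of size ≥ k) − (#blocks of size ≥ k + 1), so the partition is: 2 block(s) of size 1.
In nonincreasing order the block sizes are [1, 1].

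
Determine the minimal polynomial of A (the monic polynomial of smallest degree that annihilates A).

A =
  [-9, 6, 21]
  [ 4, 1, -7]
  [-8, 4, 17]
x^2 - 6*x + 9

The characteristic polynomial is χ_A(x) = (x - 3)^3, so the eigenvalues are known. The minimal polynomial is
  m_A(x) = Π_λ (x − λ)^{k_λ}
where k_λ is the size of the *largest* Jordan block for λ (equivalently, the smallest k with (A − λI)^k v = 0 for every generalised eigenvector v of λ).

  λ = 3: largest Jordan block has size 2, contributing (x − 3)^2

So m_A(x) = (x - 3)^2 = x^2 - 6*x + 9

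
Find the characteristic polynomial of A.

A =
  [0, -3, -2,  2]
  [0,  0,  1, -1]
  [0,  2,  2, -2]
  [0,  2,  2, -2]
x^4

Expanding det(x·I − A) (e.g. by cofactor expansion or by noting that A is similar to its Jordan form J, which has the same characteristic polynomial as A) gives
  χ_A(x) = x^4
which factors as x^4. The eigenvalues (with algebraic multiplicities) are λ = 0 with multiplicity 4.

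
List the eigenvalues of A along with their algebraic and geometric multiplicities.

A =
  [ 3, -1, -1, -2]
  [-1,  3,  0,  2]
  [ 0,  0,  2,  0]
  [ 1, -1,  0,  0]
λ = 2: alg = 4, geom = 2

Step 1 — factor the characteristic polynomial to read off the algebraic multiplicities:
  χ_A(x) = (x - 2)^4

Step 2 — compute geometric multiplicities via the rank-nullity identity g(λ) = n − rank(A − λI):
  rank(A − (2)·I) = 2, so dim ker(A − (2)·I) = n − 2 = 2

Summary:
  λ = 2: algebraic multiplicity = 4, geometric multiplicity = 2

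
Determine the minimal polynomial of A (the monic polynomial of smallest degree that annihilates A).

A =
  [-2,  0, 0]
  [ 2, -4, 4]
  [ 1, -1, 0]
x^2 + 4*x + 4

The characteristic polynomial is χ_A(x) = (x + 2)^3, so the eigenvalues are known. The minimal polynomial is
  m_A(x) = Π_λ (x − λ)^{k_λ}
where k_λ is the size of the *largest* Jordan block for λ (equivalently, the smallest k with (A − λI)^k v = 0 for every generalised eigenvector v of λ).

  λ = -2: largest Jordan block has size 2, contributing (x + 2)^2

So m_A(x) = (x + 2)^2 = x^2 + 4*x + 4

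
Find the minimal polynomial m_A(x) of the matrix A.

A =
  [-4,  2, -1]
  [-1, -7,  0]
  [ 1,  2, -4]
x^3 + 15*x^2 + 75*x + 125

The characteristic polynomial is χ_A(x) = (x + 5)^3, so the eigenvalues are known. The minimal polynomial is
  m_A(x) = Π_λ (x − λ)^{k_λ}
where k_λ is the size of the *largest* Jordan block for λ (equivalently, the smallest k with (A − λI)^k v = 0 for every generalised eigenvector v of λ).

  λ = -5: largest Jordan block has size 3, contributing (x + 5)^3

So m_A(x) = (x + 5)^3 = x^3 + 15*x^2 + 75*x + 125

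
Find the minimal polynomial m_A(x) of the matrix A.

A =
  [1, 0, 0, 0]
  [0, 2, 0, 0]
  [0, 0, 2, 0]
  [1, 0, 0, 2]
x^2 - 3*x + 2

The characteristic polynomial is χ_A(x) = (x - 2)^3*(x - 1), so the eigenvalues are known. The minimal polynomial is
  m_A(x) = Π_λ (x − λ)^{k_λ}
where k_λ is the size of the *largest* Jordan block for λ (equivalently, the smallest k with (A − λI)^k v = 0 for every generalised eigenvector v of λ).

  λ = 1: largest Jordan block has size 1, contributing (x − 1)
  λ = 2: largest Jordan block has size 1, contributing (x − 2)

So m_A(x) = (x - 2)*(x - 1) = x^2 - 3*x + 2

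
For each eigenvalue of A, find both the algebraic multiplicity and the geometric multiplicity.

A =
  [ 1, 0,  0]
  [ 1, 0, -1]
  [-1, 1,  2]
λ = 1: alg = 3, geom = 2

Step 1 — factor the characteristic polynomial to read off the algebraic multiplicities:
  χ_A(x) = (x - 1)^3

Step 2 — compute geometric multiplicities via the rank-nullity identity g(λ) = n − rank(A − λI):
  rank(A − (1)·I) = 1, so dim ker(A − (1)·I) = n − 1 = 2

Summary:
  λ = 1: algebraic multiplicity = 3, geometric multiplicity = 2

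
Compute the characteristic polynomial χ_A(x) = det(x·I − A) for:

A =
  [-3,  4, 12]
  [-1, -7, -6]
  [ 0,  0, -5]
x^3 + 15*x^2 + 75*x + 125

Expanding det(x·I − A) (e.g. by cofactor expansion or by noting that A is similar to its Jordan form J, which has the same characteristic polynomial as A) gives
  χ_A(x) = x^3 + 15*x^2 + 75*x + 125
which factors as (x + 5)^3. The eigenvalues (with algebraic multiplicities) are λ = -5 with multiplicity 3.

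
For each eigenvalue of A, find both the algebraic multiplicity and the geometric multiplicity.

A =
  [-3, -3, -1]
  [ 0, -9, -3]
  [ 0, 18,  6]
λ = -3: alg = 2, geom = 1; λ = 0: alg = 1, geom = 1

Step 1 — factor the characteristic polynomial to read off the algebraic multiplicities:
  χ_A(x) = x*(x + 3)^2

Step 2 — compute geometric multiplicities via the rank-nullity identity g(λ) = n − rank(A − λI):
  rank(A − (-3)·I) = 2, so dim ker(A − (-3)·I) = n − 2 = 1
  rank(A − (0)·I) = 2, so dim ker(A − (0)·I) = n − 2 = 1

Summary:
  λ = -3: algebraic multiplicity = 2, geometric multiplicity = 1
  λ = 0: algebraic multiplicity = 1, geometric multiplicity = 1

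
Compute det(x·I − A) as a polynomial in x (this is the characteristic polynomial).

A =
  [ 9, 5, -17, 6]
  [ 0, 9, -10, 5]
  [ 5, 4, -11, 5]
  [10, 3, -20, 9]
x^4 - 16*x^3 + 96*x^2 - 256*x + 256

Expanding det(x·I − A) (e.g. by cofactor expansion or by noting that A is similar to its Jordan form J, which has the same characteristic polynomial as A) gives
  χ_A(x) = x^4 - 16*x^3 + 96*x^2 - 256*x + 256
which factors as (x - 4)^4. The eigenvalues (with algebraic multiplicities) are λ = 4 with multiplicity 4.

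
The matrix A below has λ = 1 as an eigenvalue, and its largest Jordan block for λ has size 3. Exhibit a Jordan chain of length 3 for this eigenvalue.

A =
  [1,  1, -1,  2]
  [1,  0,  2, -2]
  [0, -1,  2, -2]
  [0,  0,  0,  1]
A Jordan chain for λ = 1 of length 3:
v_1 = (1, -1, -1, 0)ᵀ
v_2 = (0, 1, 0, 0)ᵀ
v_3 = (1, 0, 0, 0)ᵀ

Let N = A − (1)·I. We want v_3 with N^3 v_3 = 0 but N^2 v_3 ≠ 0; then v_{j-1} := N · v_j for j = 3, …, 2.

Pick v_3 = (1, 0, 0, 0)ᵀ.
Then v_2 = N · v_3 = (0, 1, 0, 0)ᵀ.
Then v_1 = N · v_2 = (1, -1, -1, 0)ᵀ.

Sanity check: (A − (1)·I) v_1 = (0, 0, 0, 0)ᵀ = 0. ✓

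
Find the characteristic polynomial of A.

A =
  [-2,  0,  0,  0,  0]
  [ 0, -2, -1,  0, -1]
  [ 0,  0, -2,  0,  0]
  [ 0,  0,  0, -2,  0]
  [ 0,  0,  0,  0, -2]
x^5 + 10*x^4 + 40*x^3 + 80*x^2 + 80*x + 32

Expanding det(x·I − A) (e.g. by cofactor expansion or by noting that A is similar to its Jordan form J, which has the same characteristic polynomial as A) gives
  χ_A(x) = x^5 + 10*x^4 + 40*x^3 + 80*x^2 + 80*x + 32
which factors as (x + 2)^5. The eigenvalues (with algebraic multiplicities) are λ = -2 with multiplicity 5.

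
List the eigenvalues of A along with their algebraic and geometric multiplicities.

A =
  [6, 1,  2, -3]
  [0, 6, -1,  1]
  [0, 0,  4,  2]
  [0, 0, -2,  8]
λ = 6: alg = 4, geom = 2

Step 1 — factor the characteristic polynomial to read off the algebraic multiplicities:
  χ_A(x) = (x - 6)^4

Step 2 — compute geometric multiplicities via the rank-nullity identity g(λ) = n − rank(A − λI):
  rank(A − (6)·I) = 2, so dim ker(A − (6)·I) = n − 2 = 2

Summary:
  λ = 6: algebraic multiplicity = 4, geometric multiplicity = 2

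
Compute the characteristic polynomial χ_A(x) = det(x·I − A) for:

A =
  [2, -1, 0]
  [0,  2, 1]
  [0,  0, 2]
x^3 - 6*x^2 + 12*x - 8

Expanding det(x·I − A) (e.g. by cofactor expansion or by noting that A is similar to its Jordan form J, which has the same characteristic polynomial as A) gives
  χ_A(x) = x^3 - 6*x^2 + 12*x - 8
which factors as (x - 2)^3. The eigenvalues (with algebraic multiplicities) are λ = 2 with multiplicity 3.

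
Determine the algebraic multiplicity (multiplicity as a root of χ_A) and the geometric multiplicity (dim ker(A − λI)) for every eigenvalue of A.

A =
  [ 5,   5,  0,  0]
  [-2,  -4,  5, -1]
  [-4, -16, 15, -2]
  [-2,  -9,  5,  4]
λ = 5: alg = 4, geom = 2

Step 1 — factor the characteristic polynomial to read off the algebraic multiplicities:
  χ_A(x) = (x - 5)^4

Step 2 — compute geometric multiplicities via the rank-nullity identity g(λ) = n − rank(A − λI):
  rank(A − (5)·I) = 2, so dim ker(A − (5)·I) = n − 2 = 2

Summary:
  λ = 5: algebraic multiplicity = 4, geometric multiplicity = 2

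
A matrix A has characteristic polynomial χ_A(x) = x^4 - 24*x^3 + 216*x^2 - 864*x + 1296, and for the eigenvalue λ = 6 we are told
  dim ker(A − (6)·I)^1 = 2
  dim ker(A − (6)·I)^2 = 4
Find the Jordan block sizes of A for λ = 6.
Block sizes for λ = 6: [2, 2]

From the dimensions of kernels of powers, the number of Jordan blocks of size at least j is d_j − d_{j−1} where d_j = dim ker(N^j) (with d_0 = 0). Computing the differences gives [2, 2].
The number of blocks of size exactly k is (#blocks of size ≥ k) − (#blocks of size ≥ k + 1), so the partition is: 2 block(s) of size 2.
In nonincreasing order the block sizes are [2, 2].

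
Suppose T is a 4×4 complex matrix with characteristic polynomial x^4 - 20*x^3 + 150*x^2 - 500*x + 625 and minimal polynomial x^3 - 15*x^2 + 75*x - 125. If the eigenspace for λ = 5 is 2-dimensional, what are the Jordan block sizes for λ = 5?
Block sizes for λ = 5: [3, 1]

Step 1 — from the characteristic polynomial, algebraic multiplicity of λ = 5 is 4. From dim ker(T − (5)·I) = 2, there are exactly 2 Jordan blocks for λ = 5.
Step 2 — from the minimal polynomial, the factor (x − 5)^3 tells us the largest block for λ = 5 has size 3.
Step 3 — with total size 4, 2 blocks, and largest block 3, the block sizes (in nonincreasing order) are [3, 1].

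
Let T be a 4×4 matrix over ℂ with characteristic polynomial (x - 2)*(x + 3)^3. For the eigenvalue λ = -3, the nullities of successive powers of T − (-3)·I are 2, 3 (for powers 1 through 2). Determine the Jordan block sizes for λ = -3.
Block sizes for λ = -3: [2, 1]

From the dimensions of kernels of powers, the number of Jordan blocks of size at least j is d_j − d_{j−1} where d_j = dim ker(N^j) (with d_0 = 0). Computing the differences gives [2, 1].
The number of blocks of size exactly k is (#blocks of size ≥ k) − (#blocks of size ≥ k + 1), so the partition is: 1 block(s) of size 1, 1 block(s) of size 2.
In nonincreasing order the block sizes are [2, 1].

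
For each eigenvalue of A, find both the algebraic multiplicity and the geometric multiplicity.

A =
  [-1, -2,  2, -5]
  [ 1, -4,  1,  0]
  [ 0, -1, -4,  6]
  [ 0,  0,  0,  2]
λ = -3: alg = 3, geom = 1; λ = 2: alg = 1, geom = 1

Step 1 — factor the characteristic polynomial to read off the algebraic multiplicities:
  χ_A(x) = (x - 2)*(x + 3)^3

Step 2 — compute geometric multiplicities via the rank-nullity identity g(λ) = n − rank(A − λI):
  rank(A − (-3)·I) = 3, so dim ker(A − (-3)·I) = n − 3 = 1
  rank(A − (2)·I) = 3, so dim ker(A − (2)·I) = n − 3 = 1

Summary:
  λ = -3: algebraic multiplicity = 3, geometric multiplicity = 1
  λ = 2: algebraic multiplicity = 1, geometric multiplicity = 1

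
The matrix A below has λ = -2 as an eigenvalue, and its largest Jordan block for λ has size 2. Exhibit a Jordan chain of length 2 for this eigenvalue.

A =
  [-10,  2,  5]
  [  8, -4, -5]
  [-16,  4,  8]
A Jordan chain for λ = -2 of length 2:
v_1 = (-8, 8, -16)ᵀ
v_2 = (1, 0, 0)ᵀ

Let N = A − (-2)·I. We want v_2 with N^2 v_2 = 0 but N^1 v_2 ≠ 0; then v_{j-1} := N · v_j for j = 2, …, 2.

Pick v_2 = (1, 0, 0)ᵀ.
Then v_1 = N · v_2 = (-8, 8, -16)ᵀ.

Sanity check: (A − (-2)·I) v_1 = (0, 0, 0)ᵀ = 0. ✓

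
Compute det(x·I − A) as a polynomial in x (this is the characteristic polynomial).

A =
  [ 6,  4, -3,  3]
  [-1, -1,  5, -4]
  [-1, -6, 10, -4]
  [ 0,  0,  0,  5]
x^4 - 20*x^3 + 150*x^2 - 500*x + 625

Expanding det(x·I − A) (e.g. by cofactor expansion or by noting that A is similar to its Jordan form J, which has the same characteristic polynomial as A) gives
  χ_A(x) = x^4 - 20*x^3 + 150*x^2 - 500*x + 625
which factors as (x - 5)^4. The eigenvalues (with algebraic multiplicities) are λ = 5 with multiplicity 4.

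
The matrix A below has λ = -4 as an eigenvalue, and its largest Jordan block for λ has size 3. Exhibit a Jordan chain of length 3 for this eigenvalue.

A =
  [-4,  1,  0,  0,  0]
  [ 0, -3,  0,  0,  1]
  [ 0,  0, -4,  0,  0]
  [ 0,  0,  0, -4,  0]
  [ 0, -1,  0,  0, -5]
A Jordan chain for λ = -4 of length 3:
v_1 = (1, 0, 0, 0, 0)ᵀ
v_2 = (1, 1, 0, 0, -1)ᵀ
v_3 = (0, 1, 0, 0, 0)ᵀ

Let N = A − (-4)·I. We want v_3 with N^3 v_3 = 0 but N^2 v_3 ≠ 0; then v_{j-1} := N · v_j for j = 3, …, 2.

Pick v_3 = (0, 1, 0, 0, 0)ᵀ.
Then v_2 = N · v_3 = (1, 1, 0, 0, -1)ᵀ.
Then v_1 = N · v_2 = (1, 0, 0, 0, 0)ᵀ.

Sanity check: (A − (-4)·I) v_1 = (0, 0, 0, 0, 0)ᵀ = 0. ✓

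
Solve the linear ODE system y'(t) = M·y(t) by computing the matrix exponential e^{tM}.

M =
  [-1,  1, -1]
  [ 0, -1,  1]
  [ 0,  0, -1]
e^{tM} =
  [exp(-t), t*exp(-t), t^2*exp(-t)/2 - t*exp(-t)]
  [0, exp(-t), t*exp(-t)]
  [0, 0, exp(-t)]

Strategy: write M = P · J · P⁻¹ where J is a Jordan canonical form, so e^{tM} = P · e^{tJ} · P⁻¹, and e^{tJ} can be computed block-by-block.

M has Jordan form
J =
  [-1,  1,  0]
  [ 0, -1,  1]
  [ 0,  0, -1]
(up to reordering of blocks).

Per-block formulas:
  For a 3×3 Jordan block J_3(-1): exp(t · J_3(-1)) = e^(-1t)·(I + t·N + (t^2/2)·N^2), where N is the 3×3 nilpotent shift.

After assembling e^{tJ} and conjugating by P, we get:

e^{tM} =
  [exp(-t), t*exp(-t), t^2*exp(-t)/2 - t*exp(-t)]
  [0, exp(-t), t*exp(-t)]
  [0, 0, exp(-t)]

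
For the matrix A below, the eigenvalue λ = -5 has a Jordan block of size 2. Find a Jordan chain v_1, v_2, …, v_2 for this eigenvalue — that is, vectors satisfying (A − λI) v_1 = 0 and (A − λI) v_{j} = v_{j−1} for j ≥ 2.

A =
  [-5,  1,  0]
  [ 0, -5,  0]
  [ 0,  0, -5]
A Jordan chain for λ = -5 of length 2:
v_1 = (1, 0, 0)ᵀ
v_2 = (0, 1, 0)ᵀ

Let N = A − (-5)·I. We want v_2 with N^2 v_2 = 0 but N^1 v_2 ≠ 0; then v_{j-1} := N · v_j for j = 2, …, 2.

Pick v_2 = (0, 1, 0)ᵀ.
Then v_1 = N · v_2 = (1, 0, 0)ᵀ.

Sanity check: (A − (-5)·I) v_1 = (0, 0, 0)ᵀ = 0. ✓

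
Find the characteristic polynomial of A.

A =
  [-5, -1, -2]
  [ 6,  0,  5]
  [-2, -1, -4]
x^3 + 9*x^2 + 27*x + 27

Expanding det(x·I − A) (e.g. by cofactor expansion or by noting that A is similar to its Jordan form J, which has the same characteristic polynomial as A) gives
  χ_A(x) = x^3 + 9*x^2 + 27*x + 27
which factors as (x + 3)^3. The eigenvalues (with algebraic multiplicities) are λ = -3 with multiplicity 3.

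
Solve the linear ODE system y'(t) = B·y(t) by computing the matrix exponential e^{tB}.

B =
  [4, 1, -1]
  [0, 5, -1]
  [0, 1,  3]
e^{tB} =
  [exp(4*t), t*exp(4*t), -t*exp(4*t)]
  [0, t*exp(4*t) + exp(4*t), -t*exp(4*t)]
  [0, t*exp(4*t), -t*exp(4*t) + exp(4*t)]

Strategy: write B = P · J · P⁻¹ where J is a Jordan canonical form, so e^{tB} = P · e^{tJ} · P⁻¹, and e^{tJ} can be computed block-by-block.

B has Jordan form
J =
  [4, 1, 0]
  [0, 4, 0]
  [0, 0, 4]
(up to reordering of blocks).

Per-block formulas:
  For a 2×2 Jordan block J_2(4): exp(t · J_2(4)) = e^(4t)·(I + t·N), where N is the 2×2 nilpotent shift.
  For a 1×1 block at λ = 4: exp(t · [4]) = [e^(4t)].

After assembling e^{tJ} and conjugating by P, we get:

e^{tB} =
  [exp(4*t), t*exp(4*t), -t*exp(4*t)]
  [0, t*exp(4*t) + exp(4*t), -t*exp(4*t)]
  [0, t*exp(4*t), -t*exp(4*t) + exp(4*t)]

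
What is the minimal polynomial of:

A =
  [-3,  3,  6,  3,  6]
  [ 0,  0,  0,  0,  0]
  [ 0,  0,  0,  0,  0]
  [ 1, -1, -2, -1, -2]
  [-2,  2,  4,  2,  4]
x^2

The characteristic polynomial is χ_A(x) = x^5, so the eigenvalues are known. The minimal polynomial is
  m_A(x) = Π_λ (x − λ)^{k_λ}
where k_λ is the size of the *largest* Jordan block for λ (equivalently, the smallest k with (A − λI)^k v = 0 for every generalised eigenvector v of λ).

  λ = 0: largest Jordan block has size 2, contributing (x − 0)^2

So m_A(x) = x^2 = x^2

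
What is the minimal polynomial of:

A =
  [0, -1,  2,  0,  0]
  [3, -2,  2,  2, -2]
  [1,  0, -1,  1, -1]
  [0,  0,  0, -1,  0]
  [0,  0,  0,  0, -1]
x^3 + 3*x^2 + 3*x + 1

The characteristic polynomial is χ_A(x) = (x + 1)^5, so the eigenvalues are known. The minimal polynomial is
  m_A(x) = Π_λ (x − λ)^{k_λ}
where k_λ is the size of the *largest* Jordan block for λ (equivalently, the smallest k with (A − λI)^k v = 0 for every generalised eigenvector v of λ).

  λ = -1: largest Jordan block has size 3, contributing (x + 1)^3

So m_A(x) = (x + 1)^3 = x^3 + 3*x^2 + 3*x + 1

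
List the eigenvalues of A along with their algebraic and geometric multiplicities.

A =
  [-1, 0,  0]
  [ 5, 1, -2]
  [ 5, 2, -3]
λ = -1: alg = 3, geom = 2

Step 1 — factor the characteristic polynomial to read off the algebraic multiplicities:
  χ_A(x) = (x + 1)^3

Step 2 — compute geometric multiplicities via the rank-nullity identity g(λ) = n − rank(A − λI):
  rank(A − (-1)·I) = 1, so dim ker(A − (-1)·I) = n − 1 = 2

Summary:
  λ = -1: algebraic multiplicity = 3, geometric multiplicity = 2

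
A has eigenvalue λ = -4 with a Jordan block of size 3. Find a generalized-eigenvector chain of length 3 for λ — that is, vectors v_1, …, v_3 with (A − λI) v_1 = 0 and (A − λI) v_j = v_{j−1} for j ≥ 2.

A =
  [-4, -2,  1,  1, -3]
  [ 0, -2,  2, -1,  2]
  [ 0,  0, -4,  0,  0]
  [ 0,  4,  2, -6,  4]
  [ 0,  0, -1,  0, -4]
A Jordan chain for λ = -4 of length 3:
v_1 = (1, 0, 0, 0, 0)ᵀ
v_2 = (1, 2, 0, 2, -1)ᵀ
v_3 = (0, 0, 1, 0, 0)ᵀ

Let N = A − (-4)·I. We want v_3 with N^3 v_3 = 0 but N^2 v_3 ≠ 0; then v_{j-1} := N · v_j for j = 3, …, 2.

Pick v_3 = (0, 0, 1, 0, 0)ᵀ.
Then v_2 = N · v_3 = (1, 2, 0, 2, -1)ᵀ.
Then v_1 = N · v_2 = (1, 0, 0, 0, 0)ᵀ.

Sanity check: (A − (-4)·I) v_1 = (0, 0, 0, 0, 0)ᵀ = 0. ✓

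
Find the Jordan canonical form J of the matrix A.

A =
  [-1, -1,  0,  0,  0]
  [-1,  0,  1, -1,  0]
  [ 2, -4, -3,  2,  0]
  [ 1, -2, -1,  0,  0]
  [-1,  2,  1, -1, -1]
J_3(-1) ⊕ J_1(-1) ⊕ J_1(-1)

The characteristic polynomial is
  det(x·I − A) = x^5 + 5*x^4 + 10*x^3 + 10*x^2 + 5*x + 1 = (x + 1)^5

Eigenvalues and multiplicities (the geometric multiplicity of λ is n − rank(A − λI), which equals the number of Jordan blocks for λ):
  λ = -1: algebraic multiplicity = 5, geometric multiplicity = 3

Determining the block sizes for each eigenvalue:
  λ = -1: with am = 5 and gm = 3, the partition is not yet determined (e.g. several partitions of 5 into 3 parts exist). Let N = A − (-1)·I. Computing rank(N^1) = 2, rank(N^2) = 1, rank(N^3) = 0; the number of blocks of size ≥ j is rank(N^{j−1}) − rank(N^j), giving [3, 1, 1]. So we have 1 block(s) of size 3, 2 block(s) of size 1 → block sizes [3, 1, 1]

Assembling the blocks gives a Jordan form
J =
  [-1,  1,  0,  0,  0]
  [ 0, -1,  1,  0,  0]
  [ 0,  0, -1,  0,  0]
  [ 0,  0,  0, -1,  0]
  [ 0,  0,  0,  0, -1]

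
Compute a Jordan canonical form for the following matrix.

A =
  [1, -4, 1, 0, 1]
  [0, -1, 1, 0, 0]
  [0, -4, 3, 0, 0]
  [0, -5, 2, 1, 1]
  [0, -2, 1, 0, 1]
J_3(1) ⊕ J_2(1)

The characteristic polynomial is
  det(x·I − A) = x^5 - 5*x^4 + 10*x^3 - 10*x^2 + 5*x - 1 = (x - 1)^5

Eigenvalues and multiplicities (the geometric multiplicity of λ is n − rank(A − λI), which equals the number of Jordan blocks for λ):
  λ = 1: algebraic multiplicity = 5, geometric multiplicity = 2

Determining the block sizes for each eigenvalue:
  λ = 1: with am = 5 and gm = 2, the partition is not yet determined (e.g. several partitions of 5 into 2 parts exist). Let N = A − (1)·I. Computing rank(N^1) = 3, rank(N^2) = 1, rank(N^3) = 0; the number of blocks of size ≥ j is rank(N^{j−1}) − rank(N^j), giving [2, 2, 1]. So we have 1 block(s) of size 3, 1 block(s) of size 2 → block sizes [3, 2]

Assembling the blocks gives a Jordan form
J =
  [1, 1, 0, 0, 0]
  [0, 1, 1, 0, 0]
  [0, 0, 1, 0, 0]
  [0, 0, 0, 1, 1]
  [0, 0, 0, 0, 1]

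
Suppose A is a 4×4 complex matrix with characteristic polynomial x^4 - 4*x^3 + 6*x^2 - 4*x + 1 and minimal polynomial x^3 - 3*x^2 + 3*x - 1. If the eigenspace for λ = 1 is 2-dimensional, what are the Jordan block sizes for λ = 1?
Block sizes for λ = 1: [3, 1]

Step 1 — from the characteristic polynomial, algebraic multiplicity of λ = 1 is 4. From dim ker(A − (1)·I) = 2, there are exactly 2 Jordan blocks for λ = 1.
Step 2 — from the minimal polynomial, the factor (x − 1)^3 tells us the largest block for λ = 1 has size 3.
Step 3 — with total size 4, 2 blocks, and largest block 3, the block sizes (in nonincreasing order) are [3, 1].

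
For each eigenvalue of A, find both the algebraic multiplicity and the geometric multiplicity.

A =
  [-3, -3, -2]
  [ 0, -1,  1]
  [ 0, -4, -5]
λ = -3: alg = 3, geom = 1

Step 1 — factor the characteristic polynomial to read off the algebraic multiplicities:
  χ_A(x) = (x + 3)^3

Step 2 — compute geometric multiplicities via the rank-nullity identity g(λ) = n − rank(A − λI):
  rank(A − (-3)·I) = 2, so dim ker(A − (-3)·I) = n − 2 = 1

Summary:
  λ = -3: algebraic multiplicity = 3, geometric multiplicity = 1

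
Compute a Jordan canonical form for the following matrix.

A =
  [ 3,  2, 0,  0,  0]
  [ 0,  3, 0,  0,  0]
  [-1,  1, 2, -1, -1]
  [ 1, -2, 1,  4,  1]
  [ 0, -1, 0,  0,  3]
J_2(3) ⊕ J_2(3) ⊕ J_1(3)

The characteristic polynomial is
  det(x·I − A) = x^5 - 15*x^4 + 90*x^3 - 270*x^2 + 405*x - 243 = (x - 3)^5

Eigenvalues and multiplicities (the geometric multiplicity of λ is n − rank(A − λI), which equals the number of Jordan blocks for λ):
  λ = 3: algebraic multiplicity = 5, geometric multiplicity = 3

Determining the block sizes for each eigenvalue:
  λ = 3: with am = 5 and gm = 3, the partition is not yet determined (e.g. several partitions of 5 into 3 parts exist). Let N = A − (3)·I. Computing rank(N^1) = 2, rank(N^2) = 0; the number of blocks of size ≥ j is rank(N^{j−1}) − rank(N^j), giving [3, 2]. So we have 2 block(s) of size 2, 1 block(s) of size 1 → block sizes [2, 2, 1]

Assembling the blocks gives a Jordan form
J =
  [3, 1, 0, 0, 0]
  [0, 3, 0, 0, 0]
  [0, 0, 3, 1, 0]
  [0, 0, 0, 3, 0]
  [0, 0, 0, 0, 3]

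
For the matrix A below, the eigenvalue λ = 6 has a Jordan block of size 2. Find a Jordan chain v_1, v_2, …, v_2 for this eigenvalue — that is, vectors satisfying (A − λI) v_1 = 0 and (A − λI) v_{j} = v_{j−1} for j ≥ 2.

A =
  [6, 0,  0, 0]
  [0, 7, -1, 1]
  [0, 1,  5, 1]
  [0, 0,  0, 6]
A Jordan chain for λ = 6 of length 2:
v_1 = (0, 1, 1, 0)ᵀ
v_2 = (0, 1, 0, 0)ᵀ

Let N = A − (6)·I. We want v_2 with N^2 v_2 = 0 but N^1 v_2 ≠ 0; then v_{j-1} := N · v_j for j = 2, …, 2.

Pick v_2 = (0, 1, 0, 0)ᵀ.
Then v_1 = N · v_2 = (0, 1, 1, 0)ᵀ.

Sanity check: (A − (6)·I) v_1 = (0, 0, 0, 0)ᵀ = 0. ✓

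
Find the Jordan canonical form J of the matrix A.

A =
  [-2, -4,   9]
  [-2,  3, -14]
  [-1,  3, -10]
J_3(-3)

The characteristic polynomial is
  det(x·I − A) = x^3 + 9*x^2 + 27*x + 27 = (x + 3)^3

Eigenvalues and multiplicities (the geometric multiplicity of λ is n − rank(A − λI), which equals the number of Jordan blocks for λ):
  λ = -3: algebraic multiplicity = 3, geometric multiplicity = 1

Determining the block sizes for each eigenvalue:
  λ = -3: one block (gm = 1), so the single block has size am = 3 → block sizes [3]

Assembling the blocks gives a Jordan form
J =
  [-3,  1,  0]
  [ 0, -3,  1]
  [ 0,  0, -3]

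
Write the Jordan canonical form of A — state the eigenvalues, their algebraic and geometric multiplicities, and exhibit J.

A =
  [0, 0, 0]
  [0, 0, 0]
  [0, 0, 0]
J_1(0) ⊕ J_1(0) ⊕ J_1(0)

The characteristic polynomial is
  det(x·I − A) = x^3

Eigenvalues and multiplicities (the geometric multiplicity of λ is n − rank(A − λI), which equals the number of Jordan blocks for λ):
  λ = 0: algebraic multiplicity = 3, geometric multiplicity = 3

Determining the block sizes for each eigenvalue:
  λ = 0: gm = am = 3, so every block has size 1 → block sizes [1, 1, 1]

Assembling the blocks gives a Jordan form
J =
  [0, 0, 0]
  [0, 0, 0]
  [0, 0, 0]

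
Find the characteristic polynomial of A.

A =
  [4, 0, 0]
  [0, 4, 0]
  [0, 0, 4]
x^3 - 12*x^2 + 48*x - 64

Expanding det(x·I − A) (e.g. by cofactor expansion or by noting that A is similar to its Jordan form J, which has the same characteristic polynomial as A) gives
  χ_A(x) = x^3 - 12*x^2 + 48*x - 64
which factors as (x - 4)^3. The eigenvalues (with algebraic multiplicities) are λ = 4 with multiplicity 3.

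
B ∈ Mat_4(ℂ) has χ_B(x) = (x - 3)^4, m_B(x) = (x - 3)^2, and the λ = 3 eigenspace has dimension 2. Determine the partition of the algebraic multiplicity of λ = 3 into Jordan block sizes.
Block sizes for λ = 3: [2, 2]

Step 1 — from the characteristic polynomial, algebraic multiplicity of λ = 3 is 4. From dim ker(B − (3)·I) = 2, there are exactly 2 Jordan blocks for λ = 3.
Step 2 — from the minimal polynomial, the factor (x − 3)^2 tells us the largest block for λ = 3 has size 2.
Step 3 — with total size 4, 2 blocks, and largest block 2, the block sizes (in nonincreasing order) are [2, 2].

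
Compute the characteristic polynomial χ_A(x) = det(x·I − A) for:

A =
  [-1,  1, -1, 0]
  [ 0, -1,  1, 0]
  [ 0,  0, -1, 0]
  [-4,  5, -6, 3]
x^4 - 6*x^2 - 8*x - 3

Expanding det(x·I − A) (e.g. by cofactor expansion or by noting that A is similar to its Jordan form J, which has the same characteristic polynomial as A) gives
  χ_A(x) = x^4 - 6*x^2 - 8*x - 3
which factors as (x - 3)*(x + 1)^3. The eigenvalues (with algebraic multiplicities) are λ = -1 with multiplicity 3, λ = 3 with multiplicity 1.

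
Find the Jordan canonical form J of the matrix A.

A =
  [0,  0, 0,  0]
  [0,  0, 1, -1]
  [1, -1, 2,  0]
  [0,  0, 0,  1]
J_1(0) ⊕ J_3(1)

The characteristic polynomial is
  det(x·I − A) = x^4 - 3*x^3 + 3*x^2 - x = x*(x - 1)^3

Eigenvalues and multiplicities (the geometric multiplicity of λ is n − rank(A − λI), which equals the number of Jordan blocks for λ):
  λ = 0: algebraic multiplicity = 1, geometric multiplicity = 1
  λ = 1: algebraic multiplicity = 3, geometric multiplicity = 1

Determining the block sizes for each eigenvalue:
  λ = 0: one block (gm = 1), so the single block has size am = 1 → block sizes [1]
  λ = 1: one block (gm = 1), so the single block has size am = 3 → block sizes [3]

Assembling the blocks gives a Jordan form
J =
  [0, 0, 0, 0]
  [0, 1, 1, 0]
  [0, 0, 1, 1]
  [0, 0, 0, 1]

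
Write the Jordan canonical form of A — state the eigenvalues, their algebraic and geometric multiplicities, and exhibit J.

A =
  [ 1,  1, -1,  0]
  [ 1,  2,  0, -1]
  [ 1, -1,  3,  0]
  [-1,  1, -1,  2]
J_3(2) ⊕ J_1(2)

The characteristic polynomial is
  det(x·I − A) = x^4 - 8*x^3 + 24*x^2 - 32*x + 16 = (x - 2)^4

Eigenvalues and multiplicities (the geometric multiplicity of λ is n − rank(A − λI), which equals the number of Jordan blocks for λ):
  λ = 2: algebraic multiplicity = 4, geometric multiplicity = 2

Determining the block sizes for each eigenvalue:
  λ = 2: with am = 4 and gm = 2, the partition is not yet determined (e.g. several partitions of 4 into 2 parts exist). Let N = A − (2)·I. Computing rank(N^1) = 2, rank(N^2) = 1, rank(N^3) = 0; the number of blocks of size ≥ j is rank(N^{j−1}) − rank(N^j), giving [2, 1, 1]. So we have 1 block(s) of size 3, 1 block(s) of size 1 → block sizes [3, 1]

Assembling the blocks gives a Jordan form
J =
  [2, 1, 0, 0]
  [0, 2, 1, 0]
  [0, 0, 2, 0]
  [0, 0, 0, 2]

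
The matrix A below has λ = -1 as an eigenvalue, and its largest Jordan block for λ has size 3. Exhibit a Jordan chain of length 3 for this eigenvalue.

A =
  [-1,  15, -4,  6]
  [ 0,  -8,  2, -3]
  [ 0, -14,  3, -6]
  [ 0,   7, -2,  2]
A Jordan chain for λ = -1 of length 3:
v_1 = (-7, 0, 0, 0)ᵀ
v_2 = (15, -7, -14, 7)ᵀ
v_3 = (0, 1, 0, 0)ᵀ

Let N = A − (-1)·I. We want v_3 with N^3 v_3 = 0 but N^2 v_3 ≠ 0; then v_{j-1} := N · v_j for j = 3, …, 2.

Pick v_3 = (0, 1, 0, 0)ᵀ.
Then v_2 = N · v_3 = (15, -7, -14, 7)ᵀ.
Then v_1 = N · v_2 = (-7, 0, 0, 0)ᵀ.

Sanity check: (A − (-1)·I) v_1 = (0, 0, 0, 0)ᵀ = 0. ✓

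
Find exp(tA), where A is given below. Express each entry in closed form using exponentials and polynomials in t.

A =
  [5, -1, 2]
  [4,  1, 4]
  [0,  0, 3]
e^{tA} =
  [2*t*exp(3*t) + exp(3*t), -t*exp(3*t), 2*t*exp(3*t)]
  [4*t*exp(3*t), -2*t*exp(3*t) + exp(3*t), 4*t*exp(3*t)]
  [0, 0, exp(3*t)]

Strategy: write A = P · J · P⁻¹ where J is a Jordan canonical form, so e^{tA} = P · e^{tJ} · P⁻¹, and e^{tJ} can be computed block-by-block.

A has Jordan form
J =
  [3, 1, 0]
  [0, 3, 0]
  [0, 0, 3]
(up to reordering of blocks).

Per-block formulas:
  For a 1×1 block at λ = 3: exp(t · [3]) = [e^(3t)].
  For a 2×2 Jordan block J_2(3): exp(t · J_2(3)) = e^(3t)·(I + t·N), where N is the 2×2 nilpotent shift.

After assembling e^{tJ} and conjugating by P, we get:

e^{tA} =
  [2*t*exp(3*t) + exp(3*t), -t*exp(3*t), 2*t*exp(3*t)]
  [4*t*exp(3*t), -2*t*exp(3*t) + exp(3*t), 4*t*exp(3*t)]
  [0, 0, exp(3*t)]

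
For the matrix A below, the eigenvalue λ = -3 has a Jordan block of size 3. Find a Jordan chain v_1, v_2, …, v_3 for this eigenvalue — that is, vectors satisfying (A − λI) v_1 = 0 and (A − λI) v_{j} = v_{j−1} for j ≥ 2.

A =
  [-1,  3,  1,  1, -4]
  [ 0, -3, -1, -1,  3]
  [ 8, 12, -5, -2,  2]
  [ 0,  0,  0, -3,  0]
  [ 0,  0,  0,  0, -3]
A Jordan chain for λ = -3 of length 3:
v_1 = (12, -8, 0, 0, 0)ᵀ
v_2 = (2, 0, 8, 0, 0)ᵀ
v_3 = (1, 0, 0, 0, 0)ᵀ

Let N = A − (-3)·I. We want v_3 with N^3 v_3 = 0 but N^2 v_3 ≠ 0; then v_{j-1} := N · v_j for j = 3, …, 2.

Pick v_3 = (1, 0, 0, 0, 0)ᵀ.
Then v_2 = N · v_3 = (2, 0, 8, 0, 0)ᵀ.
Then v_1 = N · v_2 = (12, -8, 0, 0, 0)ᵀ.

Sanity check: (A − (-3)·I) v_1 = (0, 0, 0, 0, 0)ᵀ = 0. ✓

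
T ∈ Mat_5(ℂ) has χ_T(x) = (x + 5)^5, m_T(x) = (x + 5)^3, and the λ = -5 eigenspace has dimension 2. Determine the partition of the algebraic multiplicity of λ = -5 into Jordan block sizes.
Block sizes for λ = -5: [3, 2]

Step 1 — from the characteristic polynomial, algebraic multiplicity of λ = -5 is 5. From dim ker(T − (-5)·I) = 2, there are exactly 2 Jordan blocks for λ = -5.
Step 2 — from the minimal polynomial, the factor (x + 5)^3 tells us the largest block for λ = -5 has size 3.
Step 3 — with total size 5, 2 blocks, and largest block 3, the block sizes (in nonincreasing order) are [3, 2].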